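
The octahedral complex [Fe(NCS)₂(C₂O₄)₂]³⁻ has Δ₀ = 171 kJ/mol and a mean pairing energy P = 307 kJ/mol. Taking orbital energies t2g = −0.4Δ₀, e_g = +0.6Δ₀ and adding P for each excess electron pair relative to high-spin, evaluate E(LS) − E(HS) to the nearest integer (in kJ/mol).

Ligand charges: 2×(-1) from NCS⁻ and 2×(-2) from C₂O₄²⁻ sum to -6; with overall charge -3, Fe is +3.
Group 8 minus oxidation state +3 gives a d⁵ configuration for Fe³⁺.
High-spin d⁵ fills as t2g^3 e_g^2 with CFSE 3(−0.4) + 2(+0.6) = 0.0Δ₀ = 0 kJ/mol.
For low-spin the configuration is t2g^5 e_g^0: orbital energy -2.0 × 171 = -342 kJ/mol, and 2 additional pairs relative to high-spin add 614 kJ/mol, giving 272 kJ/mol.
Thus E(LS) − E(HS) = 272 kJ/mol.

272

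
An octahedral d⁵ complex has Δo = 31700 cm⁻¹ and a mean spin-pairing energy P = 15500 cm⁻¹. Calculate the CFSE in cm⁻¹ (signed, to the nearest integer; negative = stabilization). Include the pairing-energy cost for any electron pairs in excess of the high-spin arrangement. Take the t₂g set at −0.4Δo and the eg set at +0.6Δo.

Since Δo = 31700 cm⁻¹ > P = 15500 cm⁻¹, the complex adopts the low-spin configuration.
Filling d⁵ accordingly: t₂g⁵ eg⁰.
Orbital CFSE = -2.0Δo = -2.0 × 31700 = -63400 cm⁻¹.
Excess pairs vs high-spin: 2 − 0 = 2; pairing cost = +31000 cm⁻¹.
Net CFSE = -63400 + 31000 = -32400 cm⁻¹.

-32400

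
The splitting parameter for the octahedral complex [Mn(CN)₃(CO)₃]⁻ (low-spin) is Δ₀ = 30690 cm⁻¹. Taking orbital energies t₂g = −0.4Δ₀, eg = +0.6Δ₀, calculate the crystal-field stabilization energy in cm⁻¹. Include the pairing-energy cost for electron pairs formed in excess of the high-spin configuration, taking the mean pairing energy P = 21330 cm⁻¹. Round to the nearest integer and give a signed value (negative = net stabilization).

Ligand charges: 3×(-1) from CN⁻ and 3×(+0) from CO sum to -3; with overall charge -1, Mn is +2.
Mn sits in group 7; removing 2 electrons leaves Mn²⁺ with 7 − 2 = 5 d electrons.
The d⁵ electrons fill as t₂g⁵ eg⁰.
The orbital stabilization is -2.0Δ₀ = -2.0 × 30690 = -61380 cm⁻¹.
Relative to high-spin t₂g³ eg² (0 paired), the low-spin configuration has 2 additional pairs, contributing +2 × 21330 = +42660 cm⁻¹.
Overall CFSE = -61380 + 42660 = -18720 cm⁻¹.

-18720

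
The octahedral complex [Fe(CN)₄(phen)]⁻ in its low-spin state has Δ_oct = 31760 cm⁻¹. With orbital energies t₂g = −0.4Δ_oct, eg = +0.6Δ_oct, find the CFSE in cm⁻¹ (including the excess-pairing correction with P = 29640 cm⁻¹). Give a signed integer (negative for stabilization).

Ligand charges: 4×(-1) from CN⁻ and 1×(+0) from phen sum to -4; with overall charge -1, Fe is +3.
Fe is in group 8, so Fe³⁺ is d⁵ (8 − 3 = 5).
Electron filling gives t₂g⁵ eg⁰.
CFSE(orbital) = 5×(-0.4Δ_oct) + 0×(0.6Δ_oct) = -2.0Δ_oct; with Δ_oct = 31760 cm⁻¹ that is -63520 cm⁻¹.
Relative to high-spin t₂g³ eg² (0 paired), the low-spin configuration has 2 additional pairs, contributing +2 × 29640 = +59280 cm⁻¹.
Combining: -63520 + 59280 = -4240 cm⁻¹.

-4240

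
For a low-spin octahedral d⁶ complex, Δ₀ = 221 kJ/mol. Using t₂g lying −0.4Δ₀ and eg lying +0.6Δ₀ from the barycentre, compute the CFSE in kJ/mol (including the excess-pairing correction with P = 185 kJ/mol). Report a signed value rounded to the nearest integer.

-160

The d⁶ electrons fill as t₂g⁶ eg⁰.
Orbital CFSE = 6(-0.4) + 0(0.6) = -2.4Δ₀ = -2.4 × 221 = -530 kJ/mol.
High-spin d⁶ would be t₂g⁴ eg² with 1 pair; low-spin has 3, so 2 excess pairs cost +2P = +370 kJ/mol.
Combining: -530 + 370 = -160 kJ/mol.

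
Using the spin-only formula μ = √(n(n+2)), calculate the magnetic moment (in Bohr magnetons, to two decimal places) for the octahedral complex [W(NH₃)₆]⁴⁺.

NH₃ is neutral, so the +4 overall charge sits on W: oxidation state +4.
W is in group 6, so W⁴⁺ is d² (6 − 4 = 2).
Configuration: t₂g² eg⁰ → 2 unpaired electrons.
μ(spin-only) = √[2(2+2)] = √8 ≈ 2.83 Bohr magnetons.

2.83 Bohr magnetons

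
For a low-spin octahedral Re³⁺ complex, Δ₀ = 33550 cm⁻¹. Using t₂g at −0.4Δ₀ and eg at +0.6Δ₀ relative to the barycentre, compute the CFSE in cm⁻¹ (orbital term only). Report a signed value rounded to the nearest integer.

-53680

Re³⁺: group 7, so d-count = 7 − 3 = 4.
Electron filling gives t₂g⁴ eg⁰.
CFSE(orbital) = 4×(-0.4Δ₀) + 0×(0.6Δ₀) = -1.6Δ₀; with Δ₀ = 33550 cm⁻¹ that is -53680 cm⁻¹.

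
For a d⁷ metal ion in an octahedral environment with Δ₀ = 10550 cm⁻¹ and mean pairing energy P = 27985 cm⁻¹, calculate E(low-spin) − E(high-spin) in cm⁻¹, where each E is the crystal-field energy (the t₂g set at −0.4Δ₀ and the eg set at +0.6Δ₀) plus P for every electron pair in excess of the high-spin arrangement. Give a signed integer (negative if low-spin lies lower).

In the high-spin limit (t₂g⁵ eg²) the orbital term is -0.8Δ₀ = -8440 cm⁻¹, with no excess pairing.
For low-spin the configuration is t₂g⁶ eg¹: orbital energy -1.8 × 10550 = -18990 cm⁻¹, and 1 additional pair relative to high-spin adds 27985 cm⁻¹, giving 8995 cm⁻¹.
Thus E(LS) − E(HS) = 17435 cm⁻¹.

17435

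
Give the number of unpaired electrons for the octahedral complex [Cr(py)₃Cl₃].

Ligand charges: 3×(+0) from py and 3×(-1) from Cl⁻ sum to -3; with overall charge +0, Cr is +3.
Cr is in group 6, so Cr³⁺ is d³ (6 − 3 = 3).
Configuration: t2g^3 e_g^0, giving 3 unpaired electrons.

3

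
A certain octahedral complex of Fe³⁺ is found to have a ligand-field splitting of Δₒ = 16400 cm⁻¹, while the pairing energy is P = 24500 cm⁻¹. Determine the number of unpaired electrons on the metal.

Group 8 minus oxidation state +3 gives a d⁵ configuration for Fe³⁺.
Δₒ < P, so pairing is avoided: the ground state is high-spin.
Configuration: t₂g³ eg².
Unpaired electrons: 5.

5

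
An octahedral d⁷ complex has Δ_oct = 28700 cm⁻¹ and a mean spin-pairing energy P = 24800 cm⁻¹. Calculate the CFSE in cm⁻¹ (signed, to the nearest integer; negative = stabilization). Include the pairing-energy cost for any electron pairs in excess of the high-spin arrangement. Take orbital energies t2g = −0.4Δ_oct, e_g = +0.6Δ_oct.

Since Δ_oct = 28700 cm⁻¹ > P = 24800 cm⁻¹, the complex adopts the low-spin configuration.
Configuration: t2g^6 e_g^1.
Orbital CFSE = -1.8Δ_oct = -1.8 × 28700 = -51660 cm⁻¹.
Excess pairs vs high-spin: 3 − 2 = 1; pairing cost = +24800 cm⁻¹.
Net CFSE = -51660 + 24800 = -26860 cm⁻¹.

-26860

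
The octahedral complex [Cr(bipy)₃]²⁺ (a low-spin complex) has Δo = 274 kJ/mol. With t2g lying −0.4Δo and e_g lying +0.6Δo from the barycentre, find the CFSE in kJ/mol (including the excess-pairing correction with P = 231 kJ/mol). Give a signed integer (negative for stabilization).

bipy is neutral, so the +2 overall charge sits on Cr: oxidation state +2.
Cr²⁺: group 6, so d-count = 6 − 2 = 4.
The d⁴ electrons fill as t2g^4 e_g^0.
CFSE(orbital) = 4×(-0.4Δo) + 0×(0.6Δo) = -1.6Δo; with Δo = 274 kJ/mol that is -438 kJ/mol.
Relative to high-spin t2g^3 e_g^1 (0 paired), the low-spin configuration has 1 additional pair, contributing +1 × 231 = +231 kJ/mol.
Net CFSE = -438 + 231 = -207 kJ/mol.

-207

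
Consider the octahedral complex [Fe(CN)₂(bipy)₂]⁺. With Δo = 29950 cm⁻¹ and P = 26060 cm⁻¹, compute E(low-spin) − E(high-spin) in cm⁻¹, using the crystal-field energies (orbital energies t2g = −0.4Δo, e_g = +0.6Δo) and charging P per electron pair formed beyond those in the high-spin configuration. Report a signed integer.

-7780

Ligand charges: 2×(-1) from CN⁻ and 2×(+0) from bipy sum to -2; with overall charge +1, Fe is +3.
Fe³⁺: group 8, so d-count = 8 − 3 = 5.
High-spin: t2g^3 e_g^2, CFSE = 0.0Δo = 0 cm⁻¹.
For low-spin the configuration is t2g^5 e_g^0: orbital energy -2.0 × 29950 = -59900 cm⁻¹, and 2 additional pairs relative to high-spin add 52120 cm⁻¹, giving -7780 cm⁻¹.
E(LS) − E(HS) = -7780 − (0) = -7780 cm⁻¹.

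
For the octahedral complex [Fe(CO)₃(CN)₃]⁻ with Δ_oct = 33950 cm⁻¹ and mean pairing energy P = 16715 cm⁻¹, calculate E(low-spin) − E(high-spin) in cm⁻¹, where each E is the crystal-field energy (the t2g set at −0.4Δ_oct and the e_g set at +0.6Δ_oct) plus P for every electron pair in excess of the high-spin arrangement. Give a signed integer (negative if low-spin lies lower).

-34470

Ligand charges: 3×(+0) from CO and 3×(-1) from CN⁻ sum to -3; with overall charge -1, Fe is +2.
Group 8 minus oxidation state +2 gives a d⁶ configuration for Fe²⁺.
In the high-spin limit (t2g^4 e_g^2) the orbital term is -0.4Δ_oct = -13580 cm⁻¹, with no excess pairing.
For low-spin the configuration is t2g^6 e_g^0: orbital energy -2.4 × 33950 = -81480 cm⁻¹, and 2 additional pairs relative to high-spin add 33430 cm⁻¹, giving -48050 cm⁻¹.
Thus E(LS) − E(HS) = -34470 cm⁻¹.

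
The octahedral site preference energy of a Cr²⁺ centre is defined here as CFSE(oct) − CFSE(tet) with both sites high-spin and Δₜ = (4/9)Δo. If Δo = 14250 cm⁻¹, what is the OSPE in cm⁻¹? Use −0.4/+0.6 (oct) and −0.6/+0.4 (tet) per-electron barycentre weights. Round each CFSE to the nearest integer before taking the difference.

Cr sits in group 6; removing 2 electrons leaves Cr²⁺ with 6 − 2 = 4 d electrons.
Octahedral (high-spin): t2g^3 e_g^1, CFSE = 3(−0.4) + 1(+0.6) = -0.6Δo = -0.6 × 14250 = -8550 cm⁻¹.
In a tetrahedral site the filling is e^2 t2^2: CFSE(tet) = -0.4Δₜ = -0.4 × (4/9)(14250) = -2533 cm⁻¹.
OSPE = -8550 − (-2533) = -6017 cm⁻¹.

-6017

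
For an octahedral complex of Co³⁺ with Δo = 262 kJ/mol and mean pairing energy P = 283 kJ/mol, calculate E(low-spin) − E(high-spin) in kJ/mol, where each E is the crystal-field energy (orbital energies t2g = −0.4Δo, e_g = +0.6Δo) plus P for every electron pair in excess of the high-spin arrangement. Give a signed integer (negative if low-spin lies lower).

42

Co is in group 9, so Co³⁺ is d⁶ (9 − 3 = 6).
High-spin d⁶ fills as t2g^4 e_g^2 with CFSE 4(−0.4) + 2(+0.6) = -0.4Δo = -105 kJ/mol.
Low-spin t2g^6 e_g^0 gives -2.4Δo = -629 kJ/mol, but forming 2 extra pairs costs 2P = 566 kJ/mol, so E(LS) = -629 + 566 = -63 kJ/mol.
The difference is -63 − (-105) = 42 kJ/mol, so high-spin lies lower.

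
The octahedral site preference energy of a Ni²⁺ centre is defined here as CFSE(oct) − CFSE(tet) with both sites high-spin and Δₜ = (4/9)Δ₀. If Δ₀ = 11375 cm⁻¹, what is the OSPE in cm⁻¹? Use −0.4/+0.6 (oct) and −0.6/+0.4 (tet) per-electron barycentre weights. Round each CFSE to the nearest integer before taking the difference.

Ni²⁺: group 10, so d-count = 10 − 2 = 8.
Octahedral (high-spin): t2g^6 e_g^2, CFSE = 6(−0.4) + 2(+0.6) = -1.2Δ₀ = -1.2 × 11375 = -13650 cm⁻¹.
In a tetrahedral site the filling is e^4 t2^4: CFSE(tet) = -0.8Δₜ = -0.8 × (4/9)(11375) = -4044 cm⁻¹.
OSPE = -13650 − (-4044) = -9606 cm⁻¹.

-9606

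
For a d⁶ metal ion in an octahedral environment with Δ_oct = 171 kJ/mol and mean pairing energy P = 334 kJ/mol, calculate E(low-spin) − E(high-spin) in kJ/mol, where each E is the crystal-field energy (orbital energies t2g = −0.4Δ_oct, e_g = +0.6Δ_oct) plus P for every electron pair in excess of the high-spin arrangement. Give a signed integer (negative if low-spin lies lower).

High-spin: t2g^4 e_g^2, CFSE = -0.4Δ_oct = -68 kJ/mol.
For low-spin the configuration is t2g^6 e_g^0: orbital energy -2.4 × 171 = -410 kJ/mol, and 2 additional pairs relative to high-spin add 668 kJ/mol, giving 258 kJ/mol.
The difference is 258 − (-68) = 326 kJ/mol, so high-spin lies lower.

326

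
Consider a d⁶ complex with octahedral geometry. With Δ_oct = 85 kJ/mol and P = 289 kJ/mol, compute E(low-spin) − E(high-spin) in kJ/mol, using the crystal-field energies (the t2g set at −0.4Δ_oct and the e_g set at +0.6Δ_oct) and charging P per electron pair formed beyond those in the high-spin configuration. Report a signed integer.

High-spin: t2g^4 e_g^2, CFSE = -0.4Δ_oct = -34 kJ/mol.
Low-spin t2g^6 e_g^0 gives -2.4Δ_oct = -204 kJ/mol, but forming 2 extra pairs costs 2P = 578 kJ/mol, so E(LS) = -204 + 578 = 374 kJ/mol.
Thus E(LS) − E(HS) = 408 kJ/mol.

408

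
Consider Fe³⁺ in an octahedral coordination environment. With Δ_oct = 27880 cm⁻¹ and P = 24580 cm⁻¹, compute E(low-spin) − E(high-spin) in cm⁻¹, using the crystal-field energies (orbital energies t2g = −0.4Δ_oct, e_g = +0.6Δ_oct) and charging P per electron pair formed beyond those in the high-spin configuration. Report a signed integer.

Fe sits in group 8; removing 3 electrons leaves Fe³⁺ with 8 − 3 = 5 d electrons.
High-spin d⁵ fills as t2g^3 e_g^2 with CFSE 3(−0.4) + 2(+0.6) = 0.0Δ_oct = 0 cm⁻¹.
For low-spin the configuration is t2g^5 e_g^0: orbital energy -2.0 × 27880 = -55760 cm⁻¹, and 2 additional pairs relative to high-spin add 49160 cm⁻¹, giving -6600 cm⁻¹.
E(LS) − E(HS) = -6600 − (0) = -6600 cm⁻¹.

-6600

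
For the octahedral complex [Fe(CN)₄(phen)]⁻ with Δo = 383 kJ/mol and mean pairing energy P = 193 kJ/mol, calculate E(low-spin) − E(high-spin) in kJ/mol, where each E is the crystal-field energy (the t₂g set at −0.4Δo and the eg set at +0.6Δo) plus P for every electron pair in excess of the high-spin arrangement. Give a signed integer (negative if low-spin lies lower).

Ligand charges: 4×(-1) from CN⁻ and 1×(+0) from phen sum to -4; with overall charge -1, Fe is +3.
Group 8 minus oxidation state +3 gives a d⁵ configuration for Fe³⁺.
High-spin d⁵ fills as t₂g³ eg² with CFSE 3(−0.4) + 2(+0.6) = 0.0Δo = 0 kJ/mol.
For low-spin the configuration is t₂g⁵ eg⁰: orbital energy -2.0 × 383 = -766 kJ/mol, and 2 additional pairs relative to high-spin add 386 kJ/mol, giving -380 kJ/mol.
E(LS) − E(HS) = -380 − (0) = -380 kJ/mol.

-380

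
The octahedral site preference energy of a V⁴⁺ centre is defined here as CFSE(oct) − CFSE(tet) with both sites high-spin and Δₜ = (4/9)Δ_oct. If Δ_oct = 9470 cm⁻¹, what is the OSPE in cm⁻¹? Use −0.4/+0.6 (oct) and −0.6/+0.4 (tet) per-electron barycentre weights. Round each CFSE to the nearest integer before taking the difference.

-1263

V⁴⁺: group 5, so d-count = 5 − 4 = 1.
In an octahedral site d¹ (HS) is t₂g¹ eg⁰, giving CFSE(oct) = -0.4Δ_oct = -3788 cm⁻¹.
In a tetrahedral site the filling is e¹ t₂⁰: CFSE(tet) = -0.6Δₜ = -0.6 × (4/9)(9470) = -2525 cm⁻¹.
OSPE = -3788 − (-2525) = -1263 cm⁻¹.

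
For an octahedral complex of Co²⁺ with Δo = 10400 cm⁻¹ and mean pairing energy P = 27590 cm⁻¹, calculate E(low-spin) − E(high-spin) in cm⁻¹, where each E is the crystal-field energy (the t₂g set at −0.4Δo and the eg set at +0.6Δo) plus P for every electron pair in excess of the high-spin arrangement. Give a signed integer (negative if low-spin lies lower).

Co²⁺: group 9, so d-count = 9 − 2 = 7.
In the high-spin limit (t₂g⁵ eg²) the orbital term is -0.8Δo = -8320 cm⁻¹, with no excess pairing.
Low-spin t₂g⁶ eg¹ gives -1.8Δo = -18720 cm⁻¹, but forming 1 extra pair costs 1P = 27590 cm⁻¹, so E(LS) = -18720 + 27590 = 8870 cm⁻¹.
E(LS) − E(HS) = 8870 − (-8320) = 17190 cm⁻¹.

17190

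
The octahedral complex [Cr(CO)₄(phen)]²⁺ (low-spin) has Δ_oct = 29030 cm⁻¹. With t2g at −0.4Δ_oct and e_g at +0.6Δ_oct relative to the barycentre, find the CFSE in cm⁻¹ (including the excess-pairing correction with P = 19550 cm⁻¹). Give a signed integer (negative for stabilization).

Ligand charges: 4×(+0) from CO and 1×(+0) from phen sum to +0; with overall charge +2, Cr is +2.
Cr²⁺: group 6, so d-count = 6 − 2 = 4.
Configuration: t2g^4 e_g^0.
CFSE(orbital) = 4×(-0.4Δ_oct) + 0×(0.6Δ_oct) = -1.6Δ_oct; with Δ_oct = 29030 cm⁻¹ that is -46448 cm⁻¹.
High-spin d⁴ would be t2g^3 e_g^1 with 0 pairs; low-spin has 1, so 1 excess pair costs +1P = +19550 cm⁻¹.
Overall CFSE = -46448 + 19550 = -26898 cm⁻¹.

-26898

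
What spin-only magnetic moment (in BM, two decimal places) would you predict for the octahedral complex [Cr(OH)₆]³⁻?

3.87 BM

Each OH⁻ contributes -1; 6 × (-1) = -6. With overall charge -3, Cr is in the +3 oxidation state.
Cr is in group 6, so Cr³⁺ is d³ (6 − 3 = 3).
Configuration: t2g^3 e_g^0 → 3 unpaired electrons.
μ(spin-only) = √[3(3+2)] = √15 ≈ 3.87 BM.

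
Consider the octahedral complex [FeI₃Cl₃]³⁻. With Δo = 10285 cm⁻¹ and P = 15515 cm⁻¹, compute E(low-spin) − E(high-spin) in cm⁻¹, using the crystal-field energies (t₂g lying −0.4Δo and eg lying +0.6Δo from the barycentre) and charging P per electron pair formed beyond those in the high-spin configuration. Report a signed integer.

10460

Ligand charges: 3×(-1) from I⁻ and 3×(-1) from Cl⁻ sum to -6; with overall charge -3, Fe is +3.
Group 8 minus oxidation state +3 gives a d⁵ configuration for Fe³⁺.
In the high-spin limit (t₂g³ eg²) the orbital term is 0.0Δo = 0 cm⁻¹, with no excess pairing.
For low-spin the configuration is t₂g⁵ eg⁰: orbital energy -2.0 × 10285 = -20570 cm⁻¹, and 2 additional pairs relative to high-spin add 31030 cm⁻¹, giving 10460 cm⁻¹.
The difference is 10460 − (0) = 10460 cm⁻¹, so high-spin lies lower.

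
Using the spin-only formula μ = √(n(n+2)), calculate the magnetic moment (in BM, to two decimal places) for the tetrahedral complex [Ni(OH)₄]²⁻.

Each OH⁻ contributes -1; 4 × (-1) = -4. With overall charge -2, Ni is in the +2 oxidation state.
Ni²⁺: group 10, so d-count = 10 − 2 = 8.
Tetrahedral splitting is small, so the complex is high-spin.
Configuration: e⁴ t₂⁴ → 2 unpaired electrons.
μ(spin-only) = √[2(2+2)] = √8 ≈ 2.83 BM.

2.83 BM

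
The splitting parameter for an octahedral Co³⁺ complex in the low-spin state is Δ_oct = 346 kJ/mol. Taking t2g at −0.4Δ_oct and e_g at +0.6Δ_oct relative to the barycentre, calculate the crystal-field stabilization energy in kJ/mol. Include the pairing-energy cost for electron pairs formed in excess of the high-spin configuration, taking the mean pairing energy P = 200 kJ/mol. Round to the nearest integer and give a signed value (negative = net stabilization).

Co is in group 9, so Co³⁺ is d⁶ (9 − 3 = 6).
The d⁶ electrons fill as t2g^6 e_g^0.
The orbital stabilization is -2.4Δ_oct = -2.4 × 346 = -830 kJ/mol.
Relative to high-spin t2g^4 e_g^2 (1 paired), the low-spin configuration has 2 additional pairs, contributing +2 × 200 = +400 kJ/mol.
Overall CFSE = -830 + 400 = -430 kJ/mol.

-430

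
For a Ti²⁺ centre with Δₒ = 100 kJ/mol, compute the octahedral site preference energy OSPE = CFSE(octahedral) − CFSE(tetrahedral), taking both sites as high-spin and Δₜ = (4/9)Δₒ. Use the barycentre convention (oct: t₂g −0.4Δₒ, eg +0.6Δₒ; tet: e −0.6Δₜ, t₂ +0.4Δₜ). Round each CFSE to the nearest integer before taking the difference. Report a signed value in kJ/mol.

Ti is in group 4, so Ti²⁺ is d² (4 − 2 = 2).
In an octahedral site d² (HS) is t2g^2 e_g^0, giving CFSE(oct) = -0.8Δₒ = -80 kJ/mol.
In a tetrahedral site the filling is e^2 t2^0: CFSE(tet) = -1.2Δₜ = -1.2 × (4/9)(100) = -53 kJ/mol.
Subtracting, OSPE = -80 − (-53) = -27 kJ/mol.

-27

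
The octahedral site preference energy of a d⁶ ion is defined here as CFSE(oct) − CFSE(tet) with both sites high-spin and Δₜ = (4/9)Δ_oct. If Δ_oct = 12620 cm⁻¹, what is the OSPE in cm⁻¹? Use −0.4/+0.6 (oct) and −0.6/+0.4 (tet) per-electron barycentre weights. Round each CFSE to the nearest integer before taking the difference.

-1683

In an octahedral site d⁶ (HS) is t₂g⁴ eg², giving CFSE(oct) = -0.4Δ_oct = -5048 cm⁻¹.
Tetrahedral: e³ t₂³, CFSE = 3(−0.6) + 3(+0.4) = -0.6Δₜ = -0.6 × (4/9) × 12620 = -3365 cm⁻¹.
OSPE = -5048 − (-3365) = -1683 cm⁻¹.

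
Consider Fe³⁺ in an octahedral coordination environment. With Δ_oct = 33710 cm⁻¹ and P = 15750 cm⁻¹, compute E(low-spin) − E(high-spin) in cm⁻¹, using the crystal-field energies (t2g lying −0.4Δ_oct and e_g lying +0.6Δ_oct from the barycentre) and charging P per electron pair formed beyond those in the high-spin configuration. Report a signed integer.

-35920

Group 8 minus oxidation state +3 gives a d⁵ configuration for Fe³⁺.
High-spin d⁵ fills as t2g^3 e_g^2 with CFSE 3(−0.4) + 2(+0.6) = 0.0Δ_oct = 0 cm⁻¹.
Low-spin t2g^5 e_g^0 gives -2.0Δ_oct = -67420 cm⁻¹, but forming 2 extra pairs costs 2P = 31500 cm⁻¹, so E(LS) = -67420 + 31500 = -35920 cm⁻¹.
Thus E(LS) − E(HS) = -35920 cm⁻¹.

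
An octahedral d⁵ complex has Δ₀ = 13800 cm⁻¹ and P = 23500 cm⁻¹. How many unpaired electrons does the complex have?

5

Since Δ₀ = 13800 cm⁻¹ < P = 23500 cm⁻¹, the complex adopts the high-spin configuration.
That gives t2g^3 e_g^2.
Unpaired electrons: 5.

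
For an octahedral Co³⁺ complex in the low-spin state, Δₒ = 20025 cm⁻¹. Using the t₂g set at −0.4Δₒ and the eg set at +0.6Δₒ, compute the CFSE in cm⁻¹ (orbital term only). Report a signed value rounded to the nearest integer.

-48060

Group 9 minus oxidation state +3 gives a d⁶ configuration for Co³⁺.
Configuration: t₂g⁶ eg⁰.
The orbital stabilization is -2.4Δₒ = -2.4 × 20025 = -48060 cm⁻¹.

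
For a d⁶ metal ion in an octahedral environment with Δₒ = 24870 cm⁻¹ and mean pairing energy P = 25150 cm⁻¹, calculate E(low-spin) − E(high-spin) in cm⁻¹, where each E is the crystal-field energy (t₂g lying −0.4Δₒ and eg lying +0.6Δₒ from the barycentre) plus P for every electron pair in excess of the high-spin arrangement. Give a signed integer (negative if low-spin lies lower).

560

High-spin d⁶ fills as t₂g⁴ eg² with CFSE 4(−0.4) + 2(+0.6) = -0.4Δₒ = -9948 cm⁻¹.
For low-spin the configuration is t₂g⁶ eg⁰: orbital energy -2.4 × 24870 = -59688 cm⁻¹, and 2 additional pairs relative to high-spin add 50300 cm⁻¹, giving -9388 cm⁻¹.
E(LS) − E(HS) = -9388 − (-9948) = 560 cm⁻¹.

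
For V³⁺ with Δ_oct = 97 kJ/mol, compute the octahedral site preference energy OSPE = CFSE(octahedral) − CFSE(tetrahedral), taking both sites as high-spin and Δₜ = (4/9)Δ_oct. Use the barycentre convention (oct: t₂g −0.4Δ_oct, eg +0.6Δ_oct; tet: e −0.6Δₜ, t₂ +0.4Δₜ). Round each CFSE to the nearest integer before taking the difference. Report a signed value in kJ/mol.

V is in group 5, so V³⁺ is d² (5 − 3 = 2).
Octahedral high-spin t₂g² eg⁰: CFSE = -0.8 × 97 = -78 kJ/mol.
Tetrahedral e² t₂⁰ gives -1.2Δₜ = -1.2 × (4/9) × 97 = -52 kJ/mol.
OSPE = -78 − (-52) = -26 kJ/mol.

-26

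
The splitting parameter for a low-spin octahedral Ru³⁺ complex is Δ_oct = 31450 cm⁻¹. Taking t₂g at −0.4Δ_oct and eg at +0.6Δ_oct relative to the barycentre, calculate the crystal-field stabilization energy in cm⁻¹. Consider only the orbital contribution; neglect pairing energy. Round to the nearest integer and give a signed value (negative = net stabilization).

Ru is in group 8, so Ru³⁺ is d⁵ (8 − 3 = 5).
The d⁵ electrons fill as t₂g⁵ eg⁰.
The orbital stabilization is -2.0Δ_oct = -2.0 × 31450 = -62900 cm⁻¹.

-62900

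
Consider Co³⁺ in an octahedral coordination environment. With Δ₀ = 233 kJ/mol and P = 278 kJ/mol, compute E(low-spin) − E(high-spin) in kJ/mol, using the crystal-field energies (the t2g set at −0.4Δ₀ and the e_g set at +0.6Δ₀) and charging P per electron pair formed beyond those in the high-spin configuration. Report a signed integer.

90

Group 9 minus oxidation state +3 gives a d⁶ configuration for Co³⁺.
High-spin: t2g^4 e_g^2, CFSE = -0.4Δ₀ = -93 kJ/mol.
Low-spin: t2g^6 e_g^0, orbital CFSE = -2.4Δ₀ = -559 kJ/mol; plus 2 excess pairs × P = +556 kJ/mol; total -3 kJ/mol.
Thus E(LS) − E(HS) = 90 kJ/mol.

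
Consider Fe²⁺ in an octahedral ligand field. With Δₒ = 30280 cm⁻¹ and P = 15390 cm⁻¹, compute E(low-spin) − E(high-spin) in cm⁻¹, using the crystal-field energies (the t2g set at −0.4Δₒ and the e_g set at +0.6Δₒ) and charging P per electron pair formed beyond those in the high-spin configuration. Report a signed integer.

Fe sits in group 8; removing 2 electrons leaves Fe²⁺ with 8 − 2 = 6 d electrons.
In the high-spin limit (t2g^4 e_g^2) the orbital term is -0.4Δₒ = -12112 cm⁻¹, with no excess pairing.
Low-spin t2g^6 e_g^0 gives -2.4Δₒ = -72672 cm⁻¹, but forming 2 extra pairs costs 2P = 30780 cm⁻¹, so E(LS) = -72672 + 30780 = -41892 cm⁻¹.
The difference is -41892 − (-12112) = -29780 cm⁻¹, so low-spin lies lower.

-29780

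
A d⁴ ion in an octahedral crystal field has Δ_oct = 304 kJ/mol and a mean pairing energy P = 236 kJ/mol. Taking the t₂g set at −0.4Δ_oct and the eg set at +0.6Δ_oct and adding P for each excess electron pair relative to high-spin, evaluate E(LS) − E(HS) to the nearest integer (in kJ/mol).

-68

High-spin d⁴ fills as t₂g³ eg¹ with CFSE 3(−0.4) + 1(+0.6) = -0.6Δ_oct = -182 kJ/mol.
Low-spin t₂g⁴ eg⁰ gives -1.6Δ_oct = -486 kJ/mol, but forming 1 extra pair costs 1P = 236 kJ/mol, so E(LS) = -486 + 236 = -250 kJ/mol.
E(LS) − E(HS) = -250 − (-182) = -68 kJ/mol.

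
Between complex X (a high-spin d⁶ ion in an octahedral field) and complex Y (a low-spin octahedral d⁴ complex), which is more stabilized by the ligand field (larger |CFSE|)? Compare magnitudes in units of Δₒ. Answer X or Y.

Y

X: t2g^4 e_g^2, CFSE = -0.4Δₒ.
Y: t2g^4 e_g^0, CFSE = -1.6Δₒ.
So Y has the larger |CFSE|.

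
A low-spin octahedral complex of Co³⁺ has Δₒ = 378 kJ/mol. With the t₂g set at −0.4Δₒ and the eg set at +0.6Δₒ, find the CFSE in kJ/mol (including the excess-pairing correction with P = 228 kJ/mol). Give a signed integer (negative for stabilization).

-451

Group 9 minus oxidation state +3 gives a d⁶ configuration for Co³⁺.
Configuration: t₂g⁶ eg⁰.
Orbital CFSE = 6(-0.4) + 0(0.6) = -2.4Δₒ = -2.4 × 378 = -907 kJ/mol.
High-spin d⁶ would be t₂g⁴ eg² with 1 pair; low-spin has 3, so 2 excess pairs cost +2P = +456 kJ/mol.
Net CFSE = -907 + 456 = -451 kJ/mol.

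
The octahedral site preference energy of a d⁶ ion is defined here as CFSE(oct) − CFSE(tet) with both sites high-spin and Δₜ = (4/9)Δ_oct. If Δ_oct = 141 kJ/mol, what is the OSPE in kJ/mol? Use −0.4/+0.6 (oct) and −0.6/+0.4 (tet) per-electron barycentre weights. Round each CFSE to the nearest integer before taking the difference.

-18

In an octahedral site d⁶ (HS) is t2g^4 e_g^2, giving CFSE(oct) = -0.4Δ_oct = -56 kJ/mol.
In a tetrahedral site the filling is e^3 t2^3: CFSE(tet) = -0.6Δₜ = -0.6 × (4/9)(141) = -38 kJ/mol.
Subtracting, OSPE = -56 − (-38) = -18 kJ/mol.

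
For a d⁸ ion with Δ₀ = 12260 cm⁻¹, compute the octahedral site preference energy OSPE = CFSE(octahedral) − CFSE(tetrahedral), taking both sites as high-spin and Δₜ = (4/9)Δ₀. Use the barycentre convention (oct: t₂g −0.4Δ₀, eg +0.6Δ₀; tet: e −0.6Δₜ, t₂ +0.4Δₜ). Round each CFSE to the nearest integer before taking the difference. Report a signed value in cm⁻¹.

-10353

Octahedral (high-spin): t₂g⁶ eg², CFSE = 6(−0.4) + 2(+0.6) = -1.2Δ₀ = -1.2 × 12260 = -14712 cm⁻¹.
Tetrahedral e⁴ t₂⁴ gives -0.8Δₜ = -0.8 × (4/9) × 12260 = -4359 cm⁻¹.
OSPE = CFSE(oct) − CFSE(tet) = -14712 − (-4359) = -10353 cm⁻¹.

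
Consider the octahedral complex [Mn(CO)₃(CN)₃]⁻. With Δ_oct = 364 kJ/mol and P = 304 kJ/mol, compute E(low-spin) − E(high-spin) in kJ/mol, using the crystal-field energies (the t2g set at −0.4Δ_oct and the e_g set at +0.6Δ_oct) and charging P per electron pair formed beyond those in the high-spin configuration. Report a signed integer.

-120

Ligand charges: 3×(+0) from CO and 3×(-1) from CN⁻ sum to -3; with overall charge -1, Mn is +2.
Group 7 minus oxidation state +2 gives a d⁵ configuration for Mn²⁺.
In the high-spin limit (t2g^3 e_g^2) the orbital term is 0.0Δ_oct = 0 kJ/mol, with no excess pairing.
Low-spin: t2g^5 e_g^0, orbital CFSE = -2.0Δ_oct = -728 kJ/mol; plus 2 excess pairs × P = +608 kJ/mol; total -120 kJ/mol.
E(LS) − E(HS) = -120 − (0) = -120 kJ/mol.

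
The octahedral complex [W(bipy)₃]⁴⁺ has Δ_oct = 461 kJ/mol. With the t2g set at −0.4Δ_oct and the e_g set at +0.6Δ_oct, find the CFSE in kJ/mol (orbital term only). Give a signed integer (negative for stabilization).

bipy is neutral, so the +4 overall charge sits on W: oxidation state +4.
W sits in group 6; removing 4 electrons leaves W⁴⁺ with 6 − 4 = 2 d electrons.
The d² electrons fill as t2g^2 e_g^0.
The orbital stabilization is -0.8Δ_oct = -0.8 × 461 = -369 kJ/mol.

-369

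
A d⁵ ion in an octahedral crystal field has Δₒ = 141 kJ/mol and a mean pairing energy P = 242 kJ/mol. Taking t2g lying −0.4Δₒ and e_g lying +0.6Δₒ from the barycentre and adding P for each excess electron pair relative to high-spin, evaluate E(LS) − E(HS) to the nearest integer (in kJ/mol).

In the high-spin limit (t2g^3 e_g^2) the orbital term is 0.0Δₒ = 0 kJ/mol, with no excess pairing.
For low-spin the configuration is t2g^5 e_g^0: orbital energy -2.0 × 141 = -282 kJ/mol, and 2 additional pairs relative to high-spin add 484 kJ/mol, giving 202 kJ/mol.
The difference is 202 − (0) = 202 kJ/mol, so high-spin lies lower.

202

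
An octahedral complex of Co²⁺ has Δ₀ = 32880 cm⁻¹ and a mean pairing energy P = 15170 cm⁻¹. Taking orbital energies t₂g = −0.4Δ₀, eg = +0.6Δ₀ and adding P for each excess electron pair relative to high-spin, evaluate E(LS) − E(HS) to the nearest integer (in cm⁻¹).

Co is in group 9, so Co²⁺ is d⁷ (9 − 2 = 7).
In the high-spin limit (t₂g⁵ eg²) the orbital term is -0.8Δ₀ = -26304 cm⁻¹, with no excess pairing.
Low-spin: t₂g⁶ eg¹, orbital CFSE = -1.8Δ₀ = -59184 cm⁻¹; plus 1 excess pair × P = +15170 cm⁻¹; total -44014 cm⁻¹.
Thus E(LS) − E(HS) = -17710 cm⁻¹.

-17710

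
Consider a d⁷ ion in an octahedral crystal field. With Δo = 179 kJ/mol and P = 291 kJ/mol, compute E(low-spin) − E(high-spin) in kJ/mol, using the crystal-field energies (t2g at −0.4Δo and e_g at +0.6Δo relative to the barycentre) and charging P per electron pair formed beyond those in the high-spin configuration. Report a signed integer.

112

High-spin: t2g^5 e_g^2, CFSE = -0.8Δo = -143 kJ/mol.
For low-spin the configuration is t2g^6 e_g^1: orbital energy -1.8 × 179 = -322 kJ/mol, and 1 additional pair relative to high-spin adds 291 kJ/mol, giving -31 kJ/mol.
E(LS) − E(HS) = -31 − (-143) = 112 kJ/mol.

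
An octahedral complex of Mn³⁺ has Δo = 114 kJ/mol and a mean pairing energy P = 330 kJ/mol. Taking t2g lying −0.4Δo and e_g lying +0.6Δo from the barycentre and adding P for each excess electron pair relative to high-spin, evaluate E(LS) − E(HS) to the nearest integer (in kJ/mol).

216

Mn sits in group 7; removing 3 electrons leaves Mn³⁺ with 7 − 3 = 4 d electrons.
High-spin: t2g^3 e_g^1, CFSE = -0.6Δo = -68 kJ/mol.
Low-spin t2g^4 e_g^0 gives -1.6Δo = -182 kJ/mol, but forming 1 extra pair costs 1P = 330 kJ/mol, so E(LS) = -182 + 330 = 148 kJ/mol.
Thus E(LS) − E(HS) = 216 kJ/mol.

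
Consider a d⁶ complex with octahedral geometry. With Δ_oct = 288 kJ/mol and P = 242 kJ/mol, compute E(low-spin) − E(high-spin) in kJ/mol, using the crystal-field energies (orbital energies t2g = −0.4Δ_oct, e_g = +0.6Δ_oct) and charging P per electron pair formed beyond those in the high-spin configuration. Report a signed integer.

-92

High-spin d⁶ fills as t2g^4 e_g^2 with CFSE 4(−0.4) + 2(+0.6) = -0.4Δ_oct = -115 kJ/mol.
For low-spin the configuration is t2g^6 e_g^0: orbital energy -2.4 × 288 = -691 kJ/mol, and 2 additional pairs relative to high-spin add 484 kJ/mol, giving -207 kJ/mol.
Thus E(LS) − E(HS) = -92 kJ/mol.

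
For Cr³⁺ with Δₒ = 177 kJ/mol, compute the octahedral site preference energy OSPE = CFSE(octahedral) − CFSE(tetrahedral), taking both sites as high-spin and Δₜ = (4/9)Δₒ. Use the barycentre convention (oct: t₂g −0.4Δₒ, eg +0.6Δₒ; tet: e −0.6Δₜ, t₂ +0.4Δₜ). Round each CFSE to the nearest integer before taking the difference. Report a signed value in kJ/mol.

Cr³⁺: group 6, so d-count = 6 − 3 = 3.
Octahedral high-spin t2g^3 e_g^0: CFSE = -1.2 × 177 = -212 kJ/mol.
Tetrahedral e^2 t2^1 gives -0.8Δₜ = -0.8 × (4/9) × 177 = -63 kJ/mol.
OSPE = -212 − (-63) = -149 kJ/mol.

-149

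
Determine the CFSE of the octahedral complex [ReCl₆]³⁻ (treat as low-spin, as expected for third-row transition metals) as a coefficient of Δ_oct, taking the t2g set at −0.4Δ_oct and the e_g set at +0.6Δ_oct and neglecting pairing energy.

Each Cl⁻ contributes -1; 6 × (-1) = -6. With overall charge -3, Re is in the +3 oxidation state.
Re³⁺: group 7, so d-count = 7 − 3 = 4.
Configuration: t2g^4 e_g^0.
CFSE = 4(-0.4Δ_oct) + 0(0.6Δ_oct) = -1.6Δ_oct + 0.0Δ_oct = -1.6Δ_oct.

-1.6 Δ_oct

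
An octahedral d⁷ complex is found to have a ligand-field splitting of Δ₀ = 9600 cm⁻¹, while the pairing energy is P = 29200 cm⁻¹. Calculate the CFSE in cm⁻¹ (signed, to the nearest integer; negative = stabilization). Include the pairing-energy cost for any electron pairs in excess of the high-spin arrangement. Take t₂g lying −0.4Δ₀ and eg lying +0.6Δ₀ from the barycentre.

Since Δ₀ = 9600 cm⁻¹ < P = 29200 cm⁻¹, the complex adopts the high-spin configuration.
Configuration: t₂g⁵ eg².
Orbital CFSE = -0.8Δ₀ = -0.8 × 9600 = -7680 cm⁻¹.
High-spin has no excess pairs, so no pairing correction applies.

-7680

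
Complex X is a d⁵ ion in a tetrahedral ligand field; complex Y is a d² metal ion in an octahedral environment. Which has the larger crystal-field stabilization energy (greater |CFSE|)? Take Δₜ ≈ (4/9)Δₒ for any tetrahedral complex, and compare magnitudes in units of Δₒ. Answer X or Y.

Y

X: With tetrahedral geometry the complex is necessarily high-spin; e^2 t2^3, CFSE = 0.0Δₜ ≈ 0.00Δₒ.
Y: For octahedral d² the high- and low-spin configurations coincide; t2g^2 e_g^0, CFSE = -0.8Δₒ.
So Y has the larger |CFSE|.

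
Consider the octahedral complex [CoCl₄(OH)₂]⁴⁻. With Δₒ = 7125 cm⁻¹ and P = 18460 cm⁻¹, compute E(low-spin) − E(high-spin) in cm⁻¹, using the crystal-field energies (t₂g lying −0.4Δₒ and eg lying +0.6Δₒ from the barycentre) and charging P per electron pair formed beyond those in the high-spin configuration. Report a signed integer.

Ligand charges: 4×(-1) from Cl⁻ and 2×(-1) from OH⁻ sum to -6; with overall charge -4, Co is +2.
Group 9 minus oxidation state +2 gives a d⁷ configuration for Co²⁺.
High-spin: t₂g⁵ eg², CFSE = -0.8Δₒ = -5700 cm⁻¹.
Low-spin: t₂g⁶ eg¹, orbital CFSE = -1.8Δₒ = -12825 cm⁻¹; plus 1 excess pair × P = +18460 cm⁻¹; total 5635 cm⁻¹.
The difference is 5635 − (-5700) = 11335 cm⁻¹, so high-spin lies lower.

11335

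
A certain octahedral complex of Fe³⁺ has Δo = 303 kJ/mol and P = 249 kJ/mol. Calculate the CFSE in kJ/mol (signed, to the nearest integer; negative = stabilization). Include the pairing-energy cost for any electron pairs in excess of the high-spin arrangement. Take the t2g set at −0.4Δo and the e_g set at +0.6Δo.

Group 8 minus oxidation state +3 gives a d⁵ configuration for Fe³⁺.
With Δo > P the complex is low-spin.
Configuration: t2g^5 e_g^0.
Orbital CFSE = -2.0Δo = -2.0 × 303 = -606 kJ/mol.
Excess pairs vs high-spin: 2 − 0 = 2; pairing cost = +498 kJ/mol.
Net CFSE = -606 + 498 = -108 kJ/mol.

-108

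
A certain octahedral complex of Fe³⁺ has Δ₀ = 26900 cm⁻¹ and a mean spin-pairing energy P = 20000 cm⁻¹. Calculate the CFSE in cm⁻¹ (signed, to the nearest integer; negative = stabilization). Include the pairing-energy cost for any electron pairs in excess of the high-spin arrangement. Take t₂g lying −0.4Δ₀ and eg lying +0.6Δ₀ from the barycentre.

Group 8 minus oxidation state +3 gives a d⁵ configuration for Fe³⁺.
Δ₀ > P, so pairing is preferred: the ground state is low-spin.
That gives t₂g⁵ eg⁰.
Orbital CFSE = -2.0Δ₀ = -2.0 × 26900 = -53800 cm⁻¹.
Excess pairs vs high-spin: 2 − 0 = 2; pairing cost = +40000 cm⁻¹.
Net CFSE = -53800 + 40000 = -13800 cm⁻¹.

-13800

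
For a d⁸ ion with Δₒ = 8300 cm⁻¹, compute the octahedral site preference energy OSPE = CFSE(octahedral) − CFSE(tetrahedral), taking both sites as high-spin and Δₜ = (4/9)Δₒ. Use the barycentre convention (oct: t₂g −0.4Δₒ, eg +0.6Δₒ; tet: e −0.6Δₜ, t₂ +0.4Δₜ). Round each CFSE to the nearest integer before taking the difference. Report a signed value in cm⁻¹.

Octahedral high-spin t2g^6 e_g^2: CFSE = -1.2 × 8300 = -9960 cm⁻¹.
Tetrahedral e^4 t2^4 gives -0.8Δₜ = -0.8 × (4/9) × 8300 = -2951 cm⁻¹.
Subtracting, OSPE = -9960 − (-2951) = -7009 cm⁻¹.

-7009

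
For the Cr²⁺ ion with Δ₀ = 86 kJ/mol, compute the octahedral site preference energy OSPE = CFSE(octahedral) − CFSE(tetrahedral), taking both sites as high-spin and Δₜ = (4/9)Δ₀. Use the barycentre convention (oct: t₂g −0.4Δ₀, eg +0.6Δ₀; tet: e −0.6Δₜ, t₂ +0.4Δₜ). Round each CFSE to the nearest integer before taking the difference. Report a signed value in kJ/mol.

-37

Cr²⁺: group 6, so d-count = 6 − 2 = 4.
Octahedral (high-spin): t2g^3 e_g^1, CFSE = 3(−0.4) + 1(+0.6) = -0.6Δ₀ = -0.6 × 86 = -52 kJ/mol.
Tetrahedral e^2 t2^2 gives -0.4Δₜ = -0.4 × (4/9) × 86 = -15 kJ/mol.
OSPE = CFSE(oct) − CFSE(tet) = -52 − (-15) = -37 kJ/mol.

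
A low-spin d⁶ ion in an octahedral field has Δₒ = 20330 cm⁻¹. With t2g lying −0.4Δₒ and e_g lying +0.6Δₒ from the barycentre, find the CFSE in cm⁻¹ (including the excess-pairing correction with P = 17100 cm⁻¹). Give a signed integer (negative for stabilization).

Configuration: t2g^6 e_g^0.
Orbital CFSE = 6(-0.4) + 0(0.6) = -2.4Δₒ = -2.4 × 20330 = -48792 cm⁻¹.
Pairing penalty: 3 pairs vs 1 in the high-spin reference → 2 extra × P = 34200 cm⁻¹.
Combining: -48792 + 34200 = -14592 cm⁻¹.

-14592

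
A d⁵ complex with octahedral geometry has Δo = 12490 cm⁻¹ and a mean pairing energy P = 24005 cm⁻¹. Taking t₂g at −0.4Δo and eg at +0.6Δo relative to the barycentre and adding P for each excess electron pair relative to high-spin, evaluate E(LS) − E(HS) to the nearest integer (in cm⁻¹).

23030

High-spin d⁵ fills as t₂g³ eg² with CFSE 3(−0.4) + 2(+0.6) = 0.0Δo = 0 cm⁻¹.
Low-spin t₂g⁵ eg⁰ gives -2.0Δo = -24980 cm⁻¹, but forming 2 extra pairs costs 2P = 48010 cm⁻¹, so E(LS) = -24980 + 48010 = 23030 cm⁻¹.
The difference is 23030 − (0) = 23030 cm⁻¹, so high-spin lies lower.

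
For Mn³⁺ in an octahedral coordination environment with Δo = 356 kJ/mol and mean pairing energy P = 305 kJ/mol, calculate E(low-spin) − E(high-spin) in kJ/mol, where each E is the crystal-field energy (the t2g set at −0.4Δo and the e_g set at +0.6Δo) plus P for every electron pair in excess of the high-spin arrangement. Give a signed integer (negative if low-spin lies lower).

Group 7 minus oxidation state +3 gives a d⁴ configuration for Mn³⁺.
High-spin d⁴ fills as t2g^3 e_g^1 with CFSE 3(−0.4) + 1(+0.6) = -0.6Δo = -214 kJ/mol.
For low-spin the configuration is t2g^4 e_g^0: orbital energy -1.6 × 356 = -570 kJ/mol, and 1 additional pair relative to high-spin adds 305 kJ/mol, giving -265 kJ/mol.
E(LS) − E(HS) = -265 − (-214) = -51 kJ/mol.

-51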